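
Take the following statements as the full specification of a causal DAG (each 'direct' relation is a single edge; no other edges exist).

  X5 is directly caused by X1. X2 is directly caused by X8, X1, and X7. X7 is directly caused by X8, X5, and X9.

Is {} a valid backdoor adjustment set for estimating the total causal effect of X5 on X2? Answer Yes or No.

Backdoor paths from X5 to X2 (paths whose first edge points into X5):
  P1: X5 <- X1 -> X2
Condition 1 (no descendant of X5 in the set): holds — descendants of X5 are {X2, X7}; none are in {}.
Condition 2 (every backdoor path blocked by {}):
  P1: open — no interior node is in the conditioning set.
{} does not satisfy the backdoor criterion.

No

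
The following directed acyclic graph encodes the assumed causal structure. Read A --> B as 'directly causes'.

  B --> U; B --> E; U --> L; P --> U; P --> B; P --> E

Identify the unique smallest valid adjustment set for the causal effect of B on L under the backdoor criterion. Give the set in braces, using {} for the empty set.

Variables eligible for adjustment (non-descendants of B, excluding B and L): {P}.
Backdoor paths from B to L:
  P1: B <- P -> U -> L
The empty set is not sufficient: P1 (B <- P -> U -> L) has no collider blocking it and no conditioned non-collider, so it is open.
Try {P}:
  P1: blocked at fork node P ∈ conditioning set.
{P} contains no descendant of B and blocks every backdoor path.
{P} is the unique smallest valid adjustment set.

{P}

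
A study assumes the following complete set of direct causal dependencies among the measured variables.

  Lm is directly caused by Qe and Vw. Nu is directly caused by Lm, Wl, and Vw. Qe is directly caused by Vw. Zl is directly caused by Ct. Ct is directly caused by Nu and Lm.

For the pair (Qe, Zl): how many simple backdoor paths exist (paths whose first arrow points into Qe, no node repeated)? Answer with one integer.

A backdoor path from Qe to Zl is any simple undirected path whose first edge points into Qe (i.e. leaves Qe via a parent).
Parents of Qe: {Vw}.
Enumerating:
  P1: Qe <- Vw -> Lm -> Nu -> Ct -> Zl
  P2: Qe <- Vw -> Lm -> Ct -> Zl
  P3: Qe <- Vw -> Nu <- Lm -> Ct -> Zl
  P4: Qe <- Vw -> Nu -> Ct -> Zl
That exhausts the simple backdoor paths. Count: 4.

4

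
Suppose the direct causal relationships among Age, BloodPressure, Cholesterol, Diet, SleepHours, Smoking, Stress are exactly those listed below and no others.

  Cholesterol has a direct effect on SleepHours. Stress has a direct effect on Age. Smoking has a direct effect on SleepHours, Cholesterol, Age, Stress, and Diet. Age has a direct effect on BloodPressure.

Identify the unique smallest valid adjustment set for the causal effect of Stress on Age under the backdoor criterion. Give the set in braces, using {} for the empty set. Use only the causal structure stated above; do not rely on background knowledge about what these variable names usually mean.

Variables eligible for adjustment (non-descendants of Stress, excluding Stress and Age): {Cholesterol, Diet, SleepHours, Smoking}.
Backdoor paths from Stress to Age:
  P1: Stress <- Smoking -> Age
The empty set is not sufficient: P1 (Stress <- Smoking -> Age) has no collider blocking it and no conditioned non-collider, so it is open.
Try {Smoking}:
  P1: blocked at fork node Smoking ∈ conditioning set.
{Smoking} contains no descendant of Stress and blocks every backdoor path.
No other singleton works — e.g. {Cholesterol} leaves P1 open — so {Smoking} is the unique smallest valid adjustment set.

{Smoking}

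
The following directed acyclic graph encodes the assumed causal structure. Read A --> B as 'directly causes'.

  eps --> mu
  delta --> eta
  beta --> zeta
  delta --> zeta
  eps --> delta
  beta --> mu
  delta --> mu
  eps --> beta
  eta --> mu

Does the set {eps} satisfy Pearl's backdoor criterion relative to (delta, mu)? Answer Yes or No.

Backdoor paths from delta to mu (paths whose first edge points into delta):
  P1: delta <- eps -> beta -> mu
  P2: delta <- eps -> mu
Condition 1 (no descendant of delta in the set): holds — descendants of delta are {eta, mu, zeta}; none are in {eps}.
Condition 2 (every backdoor path blocked by {eps}):
  P1: blocked at fork node eps ∈ conditioning set.
  P2: blocked at fork node eps ∈ conditioning set.
{eps} satisfies the backdoor criterion.

Yes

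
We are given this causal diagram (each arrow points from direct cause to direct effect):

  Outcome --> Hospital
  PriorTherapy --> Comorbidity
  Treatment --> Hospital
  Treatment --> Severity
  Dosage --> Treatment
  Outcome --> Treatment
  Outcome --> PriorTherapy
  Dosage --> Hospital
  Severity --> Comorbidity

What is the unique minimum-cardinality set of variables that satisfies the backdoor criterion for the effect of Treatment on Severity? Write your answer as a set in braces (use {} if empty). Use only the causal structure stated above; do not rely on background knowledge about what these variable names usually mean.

{}

Variables eligible for adjustment (non-descendants of Treatment, excluding Treatment and Severity): {Dosage, Outcome, PriorTherapy}.
Backdoor paths from Treatment to Severity:
  P1: Treatment <- Dosage -> Hospital <- Outcome -> PriorTherapy -> Comorbidity <- Severity
  P2: Treatment <- Outcome -> PriorTherapy -> Comorbidity <- Severity
Each backdoor path contains an unconditioned collider, so every path is already blocked with the empty conditioning set:
  P1: blocked at collider Hospital (neither it nor any descendant is in the conditioning set).
  P2: blocked at collider Comorbidity (neither it nor any descendant is in the conditioning set).
The empty set is therefore the unique smallest valid set.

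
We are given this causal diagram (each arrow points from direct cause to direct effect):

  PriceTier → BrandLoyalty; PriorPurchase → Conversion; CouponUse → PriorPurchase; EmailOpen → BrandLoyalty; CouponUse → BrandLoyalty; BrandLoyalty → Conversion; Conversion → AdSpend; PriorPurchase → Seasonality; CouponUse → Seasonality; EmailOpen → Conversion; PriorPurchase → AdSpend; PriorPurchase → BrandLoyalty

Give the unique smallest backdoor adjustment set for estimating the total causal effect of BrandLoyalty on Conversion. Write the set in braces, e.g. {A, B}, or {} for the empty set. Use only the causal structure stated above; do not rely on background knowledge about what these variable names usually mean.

{EmailOpen, PriorPurchase}

Variables eligible for adjustment (non-descendants of BrandLoyalty, excluding BrandLoyalty and Conversion): {CouponUse, EmailOpen, PriceTier, PriorPurchase, Seasonality}.
Backdoor paths from BrandLoyalty to Conversion:
  P1: BrandLoyalty <- CouponUse -> PriorPurchase -> Conversion
  P2: BrandLoyalty <- CouponUse -> PriorPurchase -> AdSpend <- Conversion
  P3: BrandLoyalty <- CouponUse -> Seasonality <- PriorPurchase -> Conversion
  P4: BrandLoyalty <- CouponUse -> Seasonality <- PriorPurchase -> AdSpend <- Conversion
  P5: BrandLoyalty <- PriorPurchase -> Conversion
  P6: BrandLoyalty <- PriorPurchase -> AdSpend <- Conversion
  P7: BrandLoyalty <- EmailOpen -> Conversion
The empty set is not sufficient: P1 (BrandLoyalty <- CouponUse -> PriorPurchase -> Conversion) has no collider blocking it and no conditioned non-collider, so it is open.
Try {EmailOpen, PriorPurchase}:
  P1: blocked at chain node PriorPurchase ∈ conditioning set.
  P2: blocked at chain node PriorPurchase ∈ conditioning set.
  P3: blocked at collider Seasonality (neither it nor any descendant is in the conditioning set).
  P4: blocked at collider Seasonality (neither it nor any descendant is in the conditioning set).
  P5: blocked at fork node PriorPurchase ∈ conditioning set.
  P6: blocked at fork node PriorPurchase ∈ conditioning set.
  P7: blocked at fork node EmailOpen ∈ conditioning set.
{EmailOpen, PriorPurchase} contains no descendant of BrandLoyalty and blocks every backdoor path.
Every element of {EmailOpen, PriorPurchase} is needed (dropping EmailOpen leaves P7 open; dropping PriorPurchase leaves P1 open), so no proper subset is valid.
Among all size-2 subsets of the eligible variables, only {EmailOpen, PriorPurchase} blocks every backdoor path, so it is the unique smallest valid adjustment set.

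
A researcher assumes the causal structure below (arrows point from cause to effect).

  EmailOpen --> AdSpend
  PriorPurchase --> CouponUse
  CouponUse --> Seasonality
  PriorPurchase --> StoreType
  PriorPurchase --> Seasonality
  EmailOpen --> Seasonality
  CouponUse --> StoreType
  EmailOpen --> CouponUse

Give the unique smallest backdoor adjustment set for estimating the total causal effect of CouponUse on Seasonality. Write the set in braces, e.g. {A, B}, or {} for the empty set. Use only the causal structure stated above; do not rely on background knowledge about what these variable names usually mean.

{EmailOpen, PriorPurchase}

Variables eligible for adjustment (non-descendants of CouponUse, excluding CouponUse and Seasonality): {AdSpend, EmailOpen, PriorPurchase}.
Backdoor paths from CouponUse to Seasonality:
  P1: CouponUse <- PriorPurchase -> Seasonality
  P2: CouponUse <- EmailOpen -> Seasonality
The empty set is not sufficient: P1 (CouponUse <- PriorPurchase -> Seasonality) has no collider blocking it and no conditioned non-collider, so it is open.
Try {EmailOpen, PriorPurchase}:
  P1: blocked at fork node PriorPurchase ∈ conditioning set.
  P2: blocked at fork node EmailOpen ∈ conditioning set.
{EmailOpen, PriorPurchase} contains no descendant of CouponUse and blocks every backdoor path.
Every element of {EmailOpen, PriorPurchase} is needed (dropping EmailOpen leaves P2 open; dropping PriorPurchase leaves P1 open), so no proper subset is valid.
Among all size-2 subsets of the eligible variables, only {EmailOpen, PriorPurchase} blocks every backdoor path, so it is the unique smallest valid adjustment set.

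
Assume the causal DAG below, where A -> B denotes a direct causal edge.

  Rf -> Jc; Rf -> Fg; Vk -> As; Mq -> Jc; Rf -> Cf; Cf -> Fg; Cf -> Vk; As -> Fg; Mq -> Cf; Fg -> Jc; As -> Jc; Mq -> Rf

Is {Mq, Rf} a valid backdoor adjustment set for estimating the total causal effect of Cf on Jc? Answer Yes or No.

Backdoor paths from Cf to Jc (paths whose first edge points into Cf):
  P1: Cf <- Mq -> Rf -> Fg <- As -> Jc
  P2: Cf <- Mq -> Rf -> Fg -> Jc
  P3: Cf <- Mq -> Rf -> Jc
  P4: Cf <- Mq -> Jc
  P5: Cf <- Rf <- Mq -> Jc
  P6: Cf <- Rf -> Fg <- As -> Jc
  P7: Cf <- Rf -> Fg -> Jc
  P8: Cf <- Rf -> Jc
Condition 1 (no descendant of Cf in the set): holds — descendants of Cf are {As, Fg, Jc, Vk}; none are in {Mq, Rf}.
Condition 2 (every backdoor path blocked by {Mq, Rf}):
  P1: blocked at fork node Mq ∈ conditioning set.
  P2: blocked at fork node Mq ∈ conditioning set.
  P3: blocked at fork node Mq ∈ conditioning set.
  P4: blocked at fork node Mq ∈ conditioning set.
  P5: blocked at chain node Rf ∈ conditioning set.
  P6: blocked at fork node Rf ∈ conditioning set.
  P7: blocked at fork node Rf ∈ conditioning set.
  P8: blocked at fork node Rf ∈ conditioning set.
{Mq, Rf} satisfies the backdoor criterion.

Yes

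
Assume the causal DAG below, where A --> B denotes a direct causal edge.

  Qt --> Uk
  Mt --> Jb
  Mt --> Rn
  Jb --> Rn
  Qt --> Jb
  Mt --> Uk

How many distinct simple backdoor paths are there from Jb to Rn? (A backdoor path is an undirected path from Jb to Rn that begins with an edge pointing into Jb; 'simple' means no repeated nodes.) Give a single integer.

A backdoor path from Jb to Rn is any simple undirected path whose first edge points into Jb (i.e. leaves Jb via a parent).
Parents of Jb: {Mt, Qt}.
Enumerating:
  P1: Jb <- Mt -> Rn
  P2: Jb <- Qt -> Uk <- Mt -> Rn
That exhausts the simple backdoor paths. Count: 2.

2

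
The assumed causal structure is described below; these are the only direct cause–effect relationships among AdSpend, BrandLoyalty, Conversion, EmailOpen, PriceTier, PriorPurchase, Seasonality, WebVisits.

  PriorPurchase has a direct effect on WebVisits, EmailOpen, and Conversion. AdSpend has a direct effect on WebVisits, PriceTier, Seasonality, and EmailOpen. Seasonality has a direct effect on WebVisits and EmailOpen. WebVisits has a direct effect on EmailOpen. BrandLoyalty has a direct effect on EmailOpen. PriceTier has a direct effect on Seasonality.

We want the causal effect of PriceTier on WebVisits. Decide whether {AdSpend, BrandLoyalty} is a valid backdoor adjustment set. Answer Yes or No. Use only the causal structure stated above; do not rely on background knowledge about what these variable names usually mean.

Yes

Backdoor paths from PriceTier to WebVisits (paths whose first edge points into PriceTier):
  P1: PriceTier <- AdSpend -> Seasonality -> WebVisits
  P2: PriceTier <- AdSpend -> Seasonality -> EmailOpen <- PriorPurchase -> WebVisits
  P3: PriceTier <- AdSpend -> Seasonality -> EmailOpen <- WebVisits
  P4: PriceTier <- AdSpend -> WebVisits
  P5: PriceTier <- AdSpend -> EmailOpen <- PriorPurchase -> WebVisits
  P6: PriceTier <- AdSpend -> EmailOpen <- Seasonality -> WebVisits
  P7: PriceTier <- AdSpend -> EmailOpen <- WebVisits
Condition 1 (no descendant of PriceTier in the set): holds — descendants of PriceTier are {EmailOpen, Seasonality, WebVisits}; none are in {AdSpend, BrandLoyalty}.
Condition 2 (every backdoor path blocked by {AdSpend, BrandLoyalty}):
  P1: blocked at fork node AdSpend ∈ conditioning set.
  P2: blocked at fork node AdSpend ∈ conditioning set.
  P3: blocked at fork node AdSpend ∈ conditioning set.
  P4: blocked at fork node AdSpend ∈ conditioning set.
  P5: blocked at fork node AdSpend ∈ conditioning set.
  P6: blocked at fork node AdSpend ∈ conditioning set.
  P7: blocked at fork node AdSpend ∈ conditioning set.
{AdSpend, BrandLoyalty} satisfies the backdoor criterion.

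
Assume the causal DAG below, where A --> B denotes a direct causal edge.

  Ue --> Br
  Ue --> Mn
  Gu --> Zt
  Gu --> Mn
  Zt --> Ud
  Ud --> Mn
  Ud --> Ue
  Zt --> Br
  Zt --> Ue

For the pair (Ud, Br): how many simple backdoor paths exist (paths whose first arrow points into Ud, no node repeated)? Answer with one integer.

A backdoor path from Ud to Br is any simple undirected path whose first edge points into Ud (i.e. leaves Ud via a parent).
Parents of Ud: {Zt}.
Enumerating:
  P1: Ud <- Zt <- Gu -> Mn <- Ue -> Br
  P2: Ud <- Zt -> Ue -> Br
  P3: Ud <- Zt -> Br
That exhausts the simple backdoor paths. Count: 3.

3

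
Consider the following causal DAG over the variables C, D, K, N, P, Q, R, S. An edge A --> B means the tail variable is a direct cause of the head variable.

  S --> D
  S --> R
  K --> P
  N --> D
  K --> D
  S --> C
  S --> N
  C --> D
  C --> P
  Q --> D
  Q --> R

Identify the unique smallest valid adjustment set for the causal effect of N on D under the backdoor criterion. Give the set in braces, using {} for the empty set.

Variables eligible for adjustment (non-descendants of N, excluding N and D): {C, K, P, Q, R, S}.
Backdoor paths from N to D:
  P1: N <- S -> C -> P <- K -> D
  P2: N <- S -> C -> D
  P3: N <- S -> R <- Q -> D
  P4: N <- S -> D
The empty set is not sufficient: P2 (N <- S -> C -> D) has no collider blocking it and no conditioned non-collider, so it is open.
Try {S}:
  P1: blocked at fork node S ∈ conditioning set.
  P2: blocked at fork node S ∈ conditioning set.
  P3: blocked at fork node S ∈ conditioning set.
  P4: blocked at fork node S ∈ conditioning set.
{S} contains no descendant of N and blocks every backdoor path.
No other singleton works — e.g. {K} leaves P2 open — so {S} is the unique smallest valid adjustment set.

{S}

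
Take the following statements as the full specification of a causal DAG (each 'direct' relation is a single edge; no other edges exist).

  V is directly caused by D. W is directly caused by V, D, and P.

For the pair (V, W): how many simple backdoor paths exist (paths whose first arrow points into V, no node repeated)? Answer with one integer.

A backdoor path from V to W is any simple undirected path whose first edge points into V (i.e. leaves V via a parent).
Parents of V: {D}.
Enumerating:
  P1: V <- D -> W
That exhausts the simple backdoor paths. Count: 1.

1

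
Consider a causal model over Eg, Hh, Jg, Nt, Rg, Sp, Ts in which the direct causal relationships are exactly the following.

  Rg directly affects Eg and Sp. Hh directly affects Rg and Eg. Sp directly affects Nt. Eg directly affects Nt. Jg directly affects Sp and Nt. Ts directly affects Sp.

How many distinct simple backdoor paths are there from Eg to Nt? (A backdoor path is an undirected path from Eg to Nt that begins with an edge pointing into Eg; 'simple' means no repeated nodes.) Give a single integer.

A backdoor path from Eg to Nt is any simple undirected path whose first edge points into Eg (i.e. leaves Eg via a parent).
Parents of Eg: {Hh, Rg}.
Enumerating:
  P1: Eg <- Hh -> Rg -> Sp <- Jg -> Nt
  P2: Eg <- Hh -> Rg -> Sp -> Nt
  P3: Eg <- Rg -> Sp <- Jg -> Nt
  P4: Eg <- Rg -> Sp -> Nt
That exhausts the simple backdoor paths. Count: 4.

4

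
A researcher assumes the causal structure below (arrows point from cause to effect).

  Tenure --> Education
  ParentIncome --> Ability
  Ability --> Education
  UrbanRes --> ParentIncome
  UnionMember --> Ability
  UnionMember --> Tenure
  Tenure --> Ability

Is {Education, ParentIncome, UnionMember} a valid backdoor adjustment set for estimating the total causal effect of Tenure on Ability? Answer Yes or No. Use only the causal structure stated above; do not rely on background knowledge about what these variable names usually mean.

No

Backdoor paths from Tenure to Ability (paths whose first edge points into Tenure):
  P1: Tenure <- UnionMember -> Ability
Condition 1 (no descendant of Tenure in the set): FAILS — Education is a descendant of Tenure.
Condition 2 (every backdoor path blocked by {Education, ParentIncome, UnionMember}):
  P1: blocked at fork node UnionMember ∈ conditioning set.
{Education, ParentIncome, UnionMember} does not satisfy the backdoor criterion.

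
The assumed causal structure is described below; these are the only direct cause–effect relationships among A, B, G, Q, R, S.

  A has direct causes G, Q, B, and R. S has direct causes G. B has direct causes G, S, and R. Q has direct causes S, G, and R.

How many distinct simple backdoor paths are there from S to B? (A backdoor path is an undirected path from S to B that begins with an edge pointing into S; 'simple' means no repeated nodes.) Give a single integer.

A backdoor path from S to B is any simple undirected path whose first edge points into S (i.e. leaves S via a parent).
Parents of S: {G}.
Enumerating:
  P1: S <- G -> Q <- R -> B
  P2: S <- G -> Q <- R -> A <- B
  P3: S <- G -> Q -> A <- R -> B
  P4: S <- G -> Q -> A <- B
  P5: S <- G -> B
  P6: S <- G -> A <- R -> B
  P7: S <- G -> A <- Q <- R -> B
  P8: S <- G -> A <- B
That exhausts the simple backdoor paths. Count: 8.

8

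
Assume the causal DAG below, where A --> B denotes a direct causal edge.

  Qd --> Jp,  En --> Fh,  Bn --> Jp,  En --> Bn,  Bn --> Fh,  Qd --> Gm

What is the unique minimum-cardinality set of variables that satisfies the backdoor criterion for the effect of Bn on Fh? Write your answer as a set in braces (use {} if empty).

Variables eligible for adjustment (non-descendants of Bn, excluding Bn and Fh): {En, Gm, Qd}.
Backdoor paths from Bn to Fh:
  P1: Bn <- En -> Fh
The empty set is not sufficient: P1 (Bn <- En -> Fh) has no collider blocking it and no conditioned non-collider, so it is open.
Try {En}:
  P1: blocked at fork node En ∈ conditioning set.
{En} contains no descendant of Bn and blocks every backdoor path.
No other singleton works — e.g. {Qd} leaves P1 open — so {En} is the unique smallest valid adjustment set.

{En}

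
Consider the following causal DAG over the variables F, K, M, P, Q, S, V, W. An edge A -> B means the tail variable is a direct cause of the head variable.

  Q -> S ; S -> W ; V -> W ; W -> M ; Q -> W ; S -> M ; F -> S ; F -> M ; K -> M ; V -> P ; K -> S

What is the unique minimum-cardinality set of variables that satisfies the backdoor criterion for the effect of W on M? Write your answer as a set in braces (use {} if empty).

Variables eligible for adjustment (non-descendants of W, excluding W and M): {F, K, P, Q, S, V}.
Backdoor paths from W to M:
  P1: W <- Q -> S <- F -> M
  P2: W <- Q -> S <- K -> M
  P3: W <- Q -> S -> M
  P4: W <- S <- F -> M
  P5: W <- S <- K -> M
  P6: W <- S -> M
The empty set is not sufficient: P3 (W <- Q -> S -> M) has no collider blocking it and no conditioned non-collider, so it is open.
Try {Q, S}:
  P1: blocked at fork node Q ∈ conditioning set.
  P2: blocked at fork node Q ∈ conditioning set.
  P3: blocked at fork node Q ∈ conditioning set.
  P4: blocked at chain node S ∈ conditioning set.
  P5: blocked at chain node S ∈ conditioning set.
  P6: blocked at fork node S ∈ conditioning set.
{Q, S} contains no descendant of W and blocks every backdoor path.
Every element of {Q, S} is needed (dropping Q leaves P1 open; dropping S leaves P4 open), so no proper subset is valid.
Among all size-2 subsets of the eligible variables, only {Q, S} blocks every backdoor path, so it is the unique smallest valid adjustment set.

{Q, S}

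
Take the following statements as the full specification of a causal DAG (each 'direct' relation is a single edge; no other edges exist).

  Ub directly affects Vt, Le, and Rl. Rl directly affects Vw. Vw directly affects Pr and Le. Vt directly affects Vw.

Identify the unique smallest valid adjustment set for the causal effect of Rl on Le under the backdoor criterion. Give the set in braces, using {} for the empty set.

{Ub}

Variables eligible for adjustment (non-descendants of Rl, excluding Rl and Le): {Ub, Vt}.
Backdoor paths from Rl to Le:
  P1: Rl <- Ub -> Vt -> Vw -> Le
  P2: Rl <- Ub -> Le
The empty set is not sufficient: P1 (Rl <- Ub -> Vt -> Vw -> Le) has no collider blocking it and no conditioned non-collider, so it is open.
Try {Ub}:
  P1: blocked at fork node Ub ∈ conditioning set.
  P2: blocked at fork node Ub ∈ conditioning set.
{Ub} contains no descendant of Rl and blocks every backdoor path.
No other singleton works — e.g. {Vt} leaves P2 open — so {Ub} is the unique smallest valid adjustment set.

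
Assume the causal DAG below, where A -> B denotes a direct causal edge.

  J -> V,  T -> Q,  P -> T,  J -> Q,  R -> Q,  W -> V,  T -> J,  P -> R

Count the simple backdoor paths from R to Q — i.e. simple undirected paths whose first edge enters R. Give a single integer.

A backdoor path from R to Q is any simple undirected path whose first edge points into R (i.e. leaves R via a parent).
Parents of R: {P}.
Enumerating:
  P1: R <- P -> T -> J -> Q
  P2: R <- P -> T -> Q
That exhausts the simple backdoor paths. Count: 2.

2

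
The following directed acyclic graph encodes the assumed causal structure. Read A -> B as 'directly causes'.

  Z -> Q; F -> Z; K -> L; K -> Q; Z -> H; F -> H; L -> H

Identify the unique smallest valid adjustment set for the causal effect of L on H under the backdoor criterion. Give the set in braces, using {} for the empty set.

{}

Variables eligible for adjustment (non-descendants of L, excluding L and H): {F, K, Q, Z}.
Backdoor paths from L to H:
  P1: L <- K -> Q <- Z <- F -> H
  P2: L <- K -> Q <- Z -> H
Each backdoor path contains an unconditioned collider, so every path is already blocked with the empty conditioning set:
  P1: blocked at collider Q (neither it nor any descendant is in the conditioning set).
  P2: blocked at collider Q (neither it nor any descendant is in the conditioning set).
The empty set is therefore the unique smallest valid set.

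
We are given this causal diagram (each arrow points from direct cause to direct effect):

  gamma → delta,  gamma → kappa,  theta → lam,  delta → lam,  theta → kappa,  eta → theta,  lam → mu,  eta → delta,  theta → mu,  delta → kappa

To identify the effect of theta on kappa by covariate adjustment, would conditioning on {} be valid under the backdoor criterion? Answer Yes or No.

Backdoor paths from theta to kappa (paths whose first edge points into theta):
  P1: theta <- eta -> delta <- gamma -> kappa
  P2: theta <- eta -> delta -> kappa
Condition 1 (no descendant of theta in the set): holds — descendants of theta are {kappa, lam, mu}; none are in {}.
Condition 2 (every backdoor path blocked by {}):
  P1: blocked at collider delta (neither it nor any descendant is in the conditioning set).
  P2: open — no interior node is in the conditioning set.
{} does not satisfy the backdoor criterion.

No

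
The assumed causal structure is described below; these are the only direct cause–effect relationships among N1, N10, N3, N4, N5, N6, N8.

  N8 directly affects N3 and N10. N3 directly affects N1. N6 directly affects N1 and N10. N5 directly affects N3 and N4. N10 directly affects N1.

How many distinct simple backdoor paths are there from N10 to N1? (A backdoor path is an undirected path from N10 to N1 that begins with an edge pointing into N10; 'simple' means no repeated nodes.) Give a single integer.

A backdoor path from N10 to N1 is any simple undirected path whose first edge points into N10 (i.e. leaves N10 via a parent).
Parents of N10: {N6, N8}.
Enumerating:
  P1: N10 <- N8 -> N3 -> N1
  P2: N10 <- N6 -> N1
That exhausts the simple backdoor paths. Count: 2.

2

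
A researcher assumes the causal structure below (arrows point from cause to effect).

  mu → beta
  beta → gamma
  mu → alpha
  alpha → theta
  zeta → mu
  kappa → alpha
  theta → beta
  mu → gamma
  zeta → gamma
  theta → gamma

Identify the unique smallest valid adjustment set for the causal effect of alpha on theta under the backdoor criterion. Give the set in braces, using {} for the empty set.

{}

Variables eligible for adjustment (non-descendants of alpha, excluding alpha and theta): {kappa, mu, zeta}.
Backdoor paths from alpha to theta:
  P1: alpha <- mu <- zeta -> gamma <- theta
  P2: alpha <- mu <- zeta -> gamma <- beta <- theta
  P3: alpha <- mu -> beta <- theta
  P4: alpha <- mu -> beta -> gamma <- theta
  P5: alpha <- mu -> gamma <- theta
  P6: alpha <- mu -> gamma <- beta <- theta
Each backdoor path contains an unconditioned collider, so every path is already blocked with the empty conditioning set:
  P1: blocked at collider gamma (neither it nor any descendant is in the conditioning set).
  P2: blocked at collider gamma (neither it nor any descendant is in the conditioning set).
  P3: blocked at collider beta (neither it nor any descendant is in the conditioning set).
  P4: blocked at collider gamma (neither it nor any descendant is in the conditioning set).
  P5: blocked at collider gamma (neither it nor any descendant is in the conditioning set).
  P6: blocked at collider gamma (neither it nor any descendant is in the conditioning set).
The empty set is therefore the unique smallest valid set.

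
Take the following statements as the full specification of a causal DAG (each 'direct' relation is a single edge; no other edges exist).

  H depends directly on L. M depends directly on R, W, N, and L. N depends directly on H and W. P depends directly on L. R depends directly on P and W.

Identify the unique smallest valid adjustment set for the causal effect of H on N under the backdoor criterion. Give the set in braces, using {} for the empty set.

{}

Variables eligible for adjustment (non-descendants of H, excluding H and N): {L, P, R, W}.
Backdoor paths from H to N:
  P1: H <- L -> P -> R <- W -> N
  P2: H <- L -> P -> R <- W -> M <- N
  P3: H <- L -> P -> R -> M <- W -> N
  P4: H <- L -> P -> R -> M <- N
  P5: H <- L -> M <- W -> N
  P6: H <- L -> M <- R <- W -> N
  P7: H <- L -> M <- N
Each backdoor path contains an unconditioned collider, so every path is already blocked with the empty conditioning set:
  P1: blocked at collider R (neither it nor any descendant is in the conditioning set).
  P2: blocked at collider R (neither it nor any descendant is in the conditioning set).
  P3: blocked at collider M (neither it nor any descendant is in the conditioning set).
  P4: blocked at collider M (neither it nor any descendant is in the conditioning set).
  P5: blocked at collider M (neither it nor any descendant is in the conditioning set).
  P6: blocked at collider M (neither it nor any descendant is in the conditioning set).
  P7: blocked at collider M (neither it nor any descendant is in the conditioning set).
The empty set is therefore the unique smallest valid set.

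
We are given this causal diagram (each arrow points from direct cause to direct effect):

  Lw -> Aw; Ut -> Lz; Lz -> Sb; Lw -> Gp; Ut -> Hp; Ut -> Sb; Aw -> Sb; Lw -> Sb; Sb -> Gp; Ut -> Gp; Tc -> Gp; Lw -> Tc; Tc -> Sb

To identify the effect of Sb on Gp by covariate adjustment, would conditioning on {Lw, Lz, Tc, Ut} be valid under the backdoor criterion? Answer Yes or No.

Backdoor paths from Sb to Gp (paths whose first edge points into Sb):
  P1: Sb <- Ut -> Gp
  P2: Sb <- Lz <- Ut -> Gp
  P3: Sb <- Lw -> Tc -> Gp
  P4: Sb <- Lw -> Gp
  P5: Sb <- Tc <- Lw -> Gp
  P6: Sb <- Tc -> Gp
  P7: Sb <- Aw <- Lw -> Tc -> Gp
  P8: Sb <- Aw <- Lw -> Gp
Condition 1 (no descendant of Sb in the set): holds — descendants of Sb are {Gp}; none are in {Lw, Lz, Tc, Ut}.
Condition 2 (every backdoor path blocked by {Lw, Lz, Tc, Ut}):
  P1: blocked at fork node Ut ∈ conditioning set.
  P2: blocked at chain node Lz ∈ conditioning set.
  P3: blocked at fork node Lw ∈ conditioning set.
  P4: blocked at fork node Lw ∈ conditioning set.
  P5: blocked at chain node Tc ∈ conditioning set.
  P6: blocked at fork node Tc ∈ conditioning set.
  P7: blocked at fork node Lw ∈ conditioning set.
  P8: blocked at fork node Lw ∈ conditioning set.
{Lw, Lz, Tc, Ut} satisfies the backdoor criterion.

Yes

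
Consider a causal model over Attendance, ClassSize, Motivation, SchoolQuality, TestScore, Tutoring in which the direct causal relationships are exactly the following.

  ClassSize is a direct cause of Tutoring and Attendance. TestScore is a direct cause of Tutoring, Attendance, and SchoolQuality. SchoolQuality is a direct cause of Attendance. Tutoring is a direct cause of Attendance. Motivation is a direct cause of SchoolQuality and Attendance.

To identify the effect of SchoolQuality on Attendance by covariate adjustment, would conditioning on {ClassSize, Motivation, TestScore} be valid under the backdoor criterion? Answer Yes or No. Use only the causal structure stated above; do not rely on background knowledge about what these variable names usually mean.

Yes

Backdoor paths from SchoolQuality to Attendance (paths whose first edge points into SchoolQuality):
  P1: SchoolQuality <- TestScore -> Tutoring <- ClassSize -> Attendance
  P2: SchoolQuality <- TestScore -> Tutoring -> Attendance
  P3: SchoolQuality <- TestScore -> Attendance
  P4: SchoolQuality <- Motivation -> Attendance
Condition 1 (no descendant of SchoolQuality in the set): holds — descendants of SchoolQuality are {Attendance}; none are in {ClassSize, Motivation, TestScore}.
Condition 2 (every backdoor path blocked by {ClassSize, Motivation, TestScore}):
  P1: blocked at fork node TestScore ∈ conditioning set.
  P2: blocked at fork node TestScore ∈ conditioning set.
  P3: blocked at fork node TestScore ∈ conditioning set.
  P4: blocked at fork node Motivation ∈ conditioning set.
{ClassSize, Motivation, TestScore} satisfies the backdoor criterion.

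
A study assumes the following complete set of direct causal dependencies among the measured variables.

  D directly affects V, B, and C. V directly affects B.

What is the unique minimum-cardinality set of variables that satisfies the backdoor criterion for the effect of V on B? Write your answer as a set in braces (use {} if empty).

{D}

Variables eligible for adjustment (non-descendants of V, excluding V and B): {C, D}.
Backdoor paths from V to B:
  P1: V <- D -> B
The empty set is not sufficient: P1 (V <- D -> B) has no collider blocking it and no conditioned non-collider, so it is open.
Try {D}:
  P1: blocked at fork node D ∈ conditioning set.
{D} contains no descendant of V and blocks every backdoor path.
No other singleton works — e.g. {C} leaves P1 open — so {D} is the unique smallest valid adjustment set.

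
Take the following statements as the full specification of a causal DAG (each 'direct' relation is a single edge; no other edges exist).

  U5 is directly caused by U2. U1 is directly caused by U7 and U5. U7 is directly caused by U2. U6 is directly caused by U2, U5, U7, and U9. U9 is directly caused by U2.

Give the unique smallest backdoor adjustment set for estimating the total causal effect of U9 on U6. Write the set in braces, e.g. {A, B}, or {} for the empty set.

{U2}

Variables eligible for adjustment (non-descendants of U9, excluding U9 and U6): {U1, U2, U5, U7}.
Backdoor paths from U9 to U6:
  P1: U9 <- U2 -> U5 -> U6
  P2: U9 <- U2 -> U5 -> U1 <- U7 -> U6
  P3: U9 <- U2 -> U7 -> U6
  P4: U9 <- U2 -> U7 -> U1 <- U5 -> U6
  P5: U9 <- U2 -> U6
The empty set is not sufficient: P1 (U9 <- U2 -> U5 -> U6) has no collider blocking it and no conditioned non-collider, so it is open.
Try {U2}:
  P1: blocked at fork node U2 ∈ conditioning set.
  P2: blocked at fork node U2 ∈ conditioning set.
  P3: blocked at fork node U2 ∈ conditioning set.
  P4: blocked at fork node U2 ∈ conditioning set.
  P5: blocked at fork node U2 ∈ conditioning set.
{U2} contains no descendant of U9 and blocks every backdoor path.
No other singleton works — e.g. {U5} leaves P3 open — so {U2} is the unique smallest valid adjustment set.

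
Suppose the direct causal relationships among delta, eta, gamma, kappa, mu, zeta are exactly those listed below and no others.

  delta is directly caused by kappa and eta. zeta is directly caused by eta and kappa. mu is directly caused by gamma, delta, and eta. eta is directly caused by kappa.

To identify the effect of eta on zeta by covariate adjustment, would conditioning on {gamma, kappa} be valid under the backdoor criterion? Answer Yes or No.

Backdoor paths from eta to zeta (paths whose first edge points into eta):
  P1: eta <- kappa -> zeta
Condition 1 (no descendant of eta in the set): holds — descendants of eta are {delta, mu, zeta}; none are in {gamma, kappa}.
Condition 2 (every backdoor path blocked by {gamma, kappa}):
  P1: blocked at fork node kappa ∈ conditioning set.
{gamma, kappa} satisfies the backdoor criterion.

Yes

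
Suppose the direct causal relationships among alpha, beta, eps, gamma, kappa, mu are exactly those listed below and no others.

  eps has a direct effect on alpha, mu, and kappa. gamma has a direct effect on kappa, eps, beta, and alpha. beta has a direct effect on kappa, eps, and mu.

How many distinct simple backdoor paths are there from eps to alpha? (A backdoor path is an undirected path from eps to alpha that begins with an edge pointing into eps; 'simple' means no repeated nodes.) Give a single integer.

3

A backdoor path from eps to alpha is any simple undirected path whose first edge points into eps (i.e. leaves eps via a parent).
Parents of eps: {beta, gamma}.
Enumerating:
  P1: eps <- gamma -> alpha
  P2: eps <- beta <- gamma -> alpha
  P3: eps <- beta -> kappa <- gamma -> alpha
That exhausts the simple backdoor paths. Count: 3.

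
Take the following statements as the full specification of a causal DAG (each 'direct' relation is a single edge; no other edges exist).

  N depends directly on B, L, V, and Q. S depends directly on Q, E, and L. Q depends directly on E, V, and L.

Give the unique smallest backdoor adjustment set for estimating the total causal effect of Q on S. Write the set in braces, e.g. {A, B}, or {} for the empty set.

Variables eligible for adjustment (non-descendants of Q, excluding Q and S): {B, E, L, V}.
Backdoor paths from Q to S:
  P1: Q <- E -> S
  P2: Q <- V -> N <- L -> S
  P3: Q <- L -> S
The empty set is not sufficient: P1 (Q <- E -> S) has no collider blocking it and no conditioned non-collider, so it is open.
Try {E, L}:
  P1: blocked at fork node E ∈ conditioning set.
  P2: blocked at collider N (neither it nor any descendant is in the conditioning set).
  P3: blocked at fork node L ∈ conditioning set.
{E, L} contains no descendant of Q and blocks every backdoor path.
Every element of {E, L} is needed (dropping E leaves P1 open; dropping L leaves P3 open), so no proper subset is valid.
Among all size-2 subsets of the eligible variables, only {E, L} blocks every backdoor path, so it is the unique smallest valid adjustment set.

{E, L}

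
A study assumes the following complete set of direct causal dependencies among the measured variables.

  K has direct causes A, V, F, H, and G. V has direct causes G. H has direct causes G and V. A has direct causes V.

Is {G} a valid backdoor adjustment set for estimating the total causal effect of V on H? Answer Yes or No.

Yes

Backdoor paths from V to H (paths whose first edge points into V):
  P1: V <- G -> H
  P2: V <- G -> K <- H
Condition 1 (no descendant of V in the set): holds — descendants of V are {A, H, K}; none are in {G}.
Condition 2 (every backdoor path blocked by {G}):
  P1: blocked at fork node G ∈ conditioning set.
  P2: blocked at fork node G ∈ conditioning set.
{G} satisfies the backdoor criterion.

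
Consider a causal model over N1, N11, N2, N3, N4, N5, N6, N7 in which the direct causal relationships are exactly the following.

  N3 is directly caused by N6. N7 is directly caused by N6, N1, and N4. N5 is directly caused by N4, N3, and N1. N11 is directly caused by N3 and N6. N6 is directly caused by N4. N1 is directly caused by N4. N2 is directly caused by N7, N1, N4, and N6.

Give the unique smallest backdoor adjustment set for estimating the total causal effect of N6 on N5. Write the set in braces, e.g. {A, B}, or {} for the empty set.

Variables eligible for adjustment (non-descendants of N6, excluding N6 and N5): {N1, N4}.
Backdoor paths from N6 to N5:
  P1: N6 <- N4 -> N1 -> N5
  P2: N6 <- N4 -> N7 <- N1 -> N5
  P3: N6 <- N4 -> N7 -> N2 <- N1 -> N5
  P4: N6 <- N4 -> N5
  P5: N6 <- N4 -> N2 <- N1 -> N5
  P6: N6 <- N4 -> N2 <- N7 <- N1 -> N5
The empty set is not sufficient: P1 (N6 <- N4 -> N1 -> N5) has no collider blocking it and no conditioned non-collider, so it is open.
Try {N4}:
  P1: blocked at fork node N4 ∈ conditioning set.
  P2: blocked at fork node N4 ∈ conditioning set.
  P3: blocked at fork node N4 ∈ conditioning set.
  P4: blocked at fork node N4 ∈ conditioning set.
  P5: blocked at fork node N4 ∈ conditioning set.
  P6: blocked at fork node N4 ∈ conditioning set.
{N4} contains no descendant of N6 and blocks every backdoor path.
No other singleton works — e.g. {N1} leaves P4 open — so {N4} is the unique smallest valid adjustment set.

{N4}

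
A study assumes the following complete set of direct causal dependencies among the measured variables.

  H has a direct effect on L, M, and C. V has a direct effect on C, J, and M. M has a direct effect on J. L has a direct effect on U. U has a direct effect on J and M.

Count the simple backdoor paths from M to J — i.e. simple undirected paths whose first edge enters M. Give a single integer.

6

A backdoor path from M to J is any simple undirected path whose first edge points into M (i.e. leaves M via a parent).
Parents of M: {H, U, V}.
Enumerating:
  P1: M <- H -> L -> U -> J
  P2: M <- H -> C <- V -> J
  P3: M <- V -> J
  P4: M <- V -> C <- H -> L -> U -> J
  P5: M <- U <- L <- H -> C <- V -> J
  P6: M <- U -> J
That exhausts the simple backdoor paths. Count: 6.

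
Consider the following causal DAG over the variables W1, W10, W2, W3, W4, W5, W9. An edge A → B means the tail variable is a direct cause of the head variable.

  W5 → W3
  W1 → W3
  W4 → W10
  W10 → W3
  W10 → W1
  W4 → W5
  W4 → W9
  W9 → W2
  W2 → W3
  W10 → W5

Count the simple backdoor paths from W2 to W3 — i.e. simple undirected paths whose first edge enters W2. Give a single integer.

A backdoor path from W2 to W3 is any simple undirected path whose first edge points into W2 (i.e. leaves W2 via a parent).
Parents of W2: {W9}.
Enumerating:
  P1: W2 <- W9 <- W4 -> W10 -> W1 -> W3
  P2: W2 <- W9 <- W4 -> W10 -> W5 -> W3
  P3: W2 <- W9 <- W4 -> W10 -> W3
  P4: W2 <- W9 <- W4 -> W5 <- W10 -> W1 -> W3
  P5: W2 <- W9 <- W4 -> W5 <- W10 -> W3
  P6: W2 <- W9 <- W4 -> W5 -> W3
That exhausts the simple backdoor paths. Count: 6.

6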